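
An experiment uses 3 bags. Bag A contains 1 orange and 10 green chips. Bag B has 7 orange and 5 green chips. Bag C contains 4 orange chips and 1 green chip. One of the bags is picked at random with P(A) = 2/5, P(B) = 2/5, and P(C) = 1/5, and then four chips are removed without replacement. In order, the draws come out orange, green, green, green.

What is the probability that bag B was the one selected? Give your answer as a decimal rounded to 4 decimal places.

Compute the likelihood of the observed sequence for each case: P(data | bag A) = (1/11)(10/10)(9/9)(8/8) = 1/11; P(data | bag B) = (7/12)(5/11)(4/10)(3/9) = 7/198; P(data | bag C) = (4/5)(1/4)(0/3) = 0.
Multiplying each by its prior: 2/5 · 1/11 = 2/55, 2/5 · 7/198 = 7/495, 1/5 · 0 = 0; summing to 5/99.
By Bayes' rule, P(bag B | data) = (7/495) / (5/99) = 7/25.

0.2800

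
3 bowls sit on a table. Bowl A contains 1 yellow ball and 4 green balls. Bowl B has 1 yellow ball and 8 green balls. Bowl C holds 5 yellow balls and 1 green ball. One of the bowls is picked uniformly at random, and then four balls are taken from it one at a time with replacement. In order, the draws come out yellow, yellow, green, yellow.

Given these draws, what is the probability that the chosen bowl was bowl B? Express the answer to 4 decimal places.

Under each hypothesis, the probability of the observed sequence is: P(data | bowl A) = (1/5)(1/5)(4/5)(1/5) = 0.0064; P(data | bowl B) = (1/9)(1/9)(8/9)(1/9) = 0.0012193; P(data | bowl C) = (5/6)(5/6)(1/6)(5/6) = 0.096451.
Multiplying each by its prior: 1/3 · 0.0064 = 0.0021333, 1/3 · 0.0012193 = 0.00040644, 1/3 · 0.096451 = 0.03215; these sum to 0.03469.
Therefore the posterior P(bowl B | data) = (0.00040644) / (0.03469) = 0.011716.

0.0117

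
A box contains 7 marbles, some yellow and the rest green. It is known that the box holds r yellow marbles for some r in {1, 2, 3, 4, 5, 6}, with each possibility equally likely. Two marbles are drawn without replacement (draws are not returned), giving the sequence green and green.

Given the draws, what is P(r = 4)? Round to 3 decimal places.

Under each hypothesis, the probability of the observed sequence is: P(data | r = 1) = (6/7)(5/6) = 5/7; P(data | r = 2) = (5/7)(4/6) = 10/21; P(data | r = 3) = (4/7)(3/6) = 2/7; P(data | r = 4) = (3/7)(2/6) = 1/7; P(data | r = 5) = (2/7)(1/6) = 1/21; P(data | r = 6) = (1/7)(0/6) = 0.
Weighting by the prior gives 1/6 · 5/7 = 5/42, 1/6 · 10/21 = 5/63, 1/6 · 2/7 = 1/21, 1/6 · 1/7 = 1/42, 1/6 · 1/21 = 1/126, 1/6 · 0 = 0; summing to 5/18.
Therefore the posterior P(r = 4 | data) = (1/42) / (5/18) = 3/35.

0.086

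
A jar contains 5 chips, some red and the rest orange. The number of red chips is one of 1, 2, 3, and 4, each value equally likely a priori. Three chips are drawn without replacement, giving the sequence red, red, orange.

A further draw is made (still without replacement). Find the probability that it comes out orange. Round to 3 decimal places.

Compute the likelihood of the observed sequence for each case: P(data | r = 1) = (1/5)(0/4) = 0; P(data | r = 2) = (2/5)(1/4)(3/3) = 1/10; P(data | r = 3) = (3/5)(2/4)(2/3) = 1/5; P(data | r = 4) = (4/5)(3/4)(1/3) = 1/5.
The prior-weighted likelihoods are 1/4 · 0 = 0, 1/4 · 1/10 = 1/40, 1/4 · 1/5 = 1/20, 1/4 · 1/5 = 1/20; with total 1/8.
The posterior is then P(r = 1 | data) = 0, P(r = 2 | data) = 1/5, P(r = 3 | data) = 2/5, P(r = 4 | data) = 2/5.
Averaging over the posterior, P(orange next | data) = (1)(1/5) + (1/2)(2/5) + (0)(2/5) = 2/5.

0.400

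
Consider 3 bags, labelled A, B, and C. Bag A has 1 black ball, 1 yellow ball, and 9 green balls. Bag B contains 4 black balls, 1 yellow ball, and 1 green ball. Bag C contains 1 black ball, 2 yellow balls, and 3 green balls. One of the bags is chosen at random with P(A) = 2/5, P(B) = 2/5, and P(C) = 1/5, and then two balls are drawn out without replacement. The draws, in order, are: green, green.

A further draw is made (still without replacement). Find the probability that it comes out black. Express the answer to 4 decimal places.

0.1295

The likelihood of the observed sequence under each hypothesis: P(data | bag A) = (9/11)(8/10) = 36/55; P(data | bag B) = (1/6)(0/5) = 0; P(data | bag C) = (3/6)(2/5) = 1/5.
The prior-weighted likelihoods are 2/5 · 36/55 = 72/275, 2/5 · 0 = 0, 1/5 · 1/5 = 1/25; summing to 83/275.
Normalising, the posterior is P(bag A | data) = 72/83, P(bag B | data) = 0, P(bag C | data) = 11/83.
Averaging over the posterior, P(black next | data) = (1/9)(72/83) + (1/4)(11/83) = 43/332.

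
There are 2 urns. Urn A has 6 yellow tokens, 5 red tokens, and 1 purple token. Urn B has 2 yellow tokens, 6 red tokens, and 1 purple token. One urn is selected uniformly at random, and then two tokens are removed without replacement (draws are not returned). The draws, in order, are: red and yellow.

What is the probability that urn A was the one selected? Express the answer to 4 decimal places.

0.5769

The likelihood of the observed sequence under each hypothesis: P(data | urn A) = (5/12)(6/11) = 5/22; P(data | urn B) = (6/9)(2/8) = 1/6.
Multiplying each by its prior: 1/2 · 5/22 = 5/44, 1/2 · 1/6 = 1/12; summing to 13/66.
By Bayes' rule, P(urn A | data) = (5/44) / (13/66) = 15/26.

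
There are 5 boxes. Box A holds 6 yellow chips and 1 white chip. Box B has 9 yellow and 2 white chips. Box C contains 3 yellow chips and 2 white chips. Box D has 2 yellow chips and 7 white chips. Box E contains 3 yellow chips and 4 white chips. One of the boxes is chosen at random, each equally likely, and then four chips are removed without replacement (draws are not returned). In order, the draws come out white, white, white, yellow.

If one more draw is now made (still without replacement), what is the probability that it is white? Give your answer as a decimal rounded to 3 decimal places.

0.622

Compute the likelihood of the observed sequence for each case: P(data | box A) = (1/7)(0/6) = 0; P(data | box B) = (2/11)(1/10)(0/9) = 0; P(data | box C) = (2/5)(1/4)(0/3) = 0; P(data | box D) = (7/9)(6/8)(5/7)(2/6) = 0.13889; P(data | box E) = (4/7)(3/6)(2/5)(3/4) = 0.085714.
Multiplying each by its prior: 1/5 · 0 = 0, 1/5 · 0 = 0, 1/5 · 0 = 0, 1/5 · 0.13889 = 0.027778, 1/5 · 0.085714 = 0.017143; with total 0.044921.
Normalising, the posterior is P(box A | data) = 0, P(box B | data) = 0, P(box C | data) = 0, P(box D | data) = 0.61837, P(box E | data) = 0.38163.
The predictive probability is P(white next | data) = (4/5)(0.61837) + (1/3)(0.38163) = 0.62191.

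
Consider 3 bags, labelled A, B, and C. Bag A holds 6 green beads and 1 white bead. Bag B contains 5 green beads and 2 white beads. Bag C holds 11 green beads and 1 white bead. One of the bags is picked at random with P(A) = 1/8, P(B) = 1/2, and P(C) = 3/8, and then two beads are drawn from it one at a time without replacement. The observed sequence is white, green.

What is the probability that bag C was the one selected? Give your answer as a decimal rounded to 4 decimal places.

0.1858

The likelihood of the observed sequence under each hypothesis: P(data | bag A) = (1/7)(6/6) = 1/7; P(data | bag B) = (2/7)(5/6) = 5/21; P(data | bag C) = (1/12)(11/11) = 1/12.
Weighting by the prior gives 1/8 · 1/7 = 1/56, 1/2 · 5/21 = 5/42, 3/8 · 1/12 = 1/32; summing to 113/672.
Hence P(bag C | data) = (1/32) / (113/672) = 21/113.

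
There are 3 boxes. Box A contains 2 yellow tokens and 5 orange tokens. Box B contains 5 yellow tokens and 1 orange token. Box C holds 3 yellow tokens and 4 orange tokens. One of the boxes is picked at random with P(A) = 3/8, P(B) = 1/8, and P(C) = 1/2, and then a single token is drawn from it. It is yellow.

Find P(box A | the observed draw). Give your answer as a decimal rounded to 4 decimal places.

0.2517

Under each hypothesis, the probability of this draw is: P(data | box A) = (2/7) = 2/7; P(data | box B) = (5/6) = 5/6; P(data | box C) = (3/7) = 3/7.
Multiplying each by its prior: 3/8 · 2/7 = 3/28, 1/8 · 5/6 = 5/48, 1/2 · 3/7 = 3/14; summing to 143/336.
Hence P(box A | data) = (3/28) / (143/336) = 36/143.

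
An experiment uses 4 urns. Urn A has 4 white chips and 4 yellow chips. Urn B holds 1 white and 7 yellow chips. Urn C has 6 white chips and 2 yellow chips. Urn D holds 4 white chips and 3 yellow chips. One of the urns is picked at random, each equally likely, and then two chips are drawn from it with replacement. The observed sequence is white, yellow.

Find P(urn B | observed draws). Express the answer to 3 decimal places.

The likelihood of the observed sequence under each hypothesis: P(data | urn A) = (4/8)(4/8) = 0.25; P(data | urn B) = (1/8)(7/8) = 0.10938; P(data | urn C) = (6/8)(2/8) = 0.1875; P(data | urn D) = (4/7)(3/7) = 0.2449.
The prior-weighted likelihoods are 1/4 · 0.25 = 0.0625, 1/4 · 0.10938 = 0.027344, 1/4 · 0.1875 = 0.046875, 1/4 · 0.2449 = 0.061224; these sum to 0.19794.
By Bayes' rule, P(urn B | data) = (0.027344) / (0.19794) = 0.13814.

0.138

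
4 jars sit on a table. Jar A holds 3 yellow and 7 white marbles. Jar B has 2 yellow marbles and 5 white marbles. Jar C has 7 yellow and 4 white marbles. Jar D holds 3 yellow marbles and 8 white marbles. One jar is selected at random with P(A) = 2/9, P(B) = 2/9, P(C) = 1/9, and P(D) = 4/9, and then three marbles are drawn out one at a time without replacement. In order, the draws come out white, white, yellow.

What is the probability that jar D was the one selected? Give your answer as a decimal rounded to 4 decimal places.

0.4542

The likelihood of the observed sequence under each hypothesis: P(data | jar A) = (7/10)(6/9)(3/8) = 0.175; P(data | jar B) = (5/7)(4/6)(2/5) = 0.19048; P(data | jar C) = (4/11)(3/10)(7/9) = 0.084848; P(data | jar D) = (8/11)(7/10)(3/9) = 0.1697.
Weighting by the prior gives 2/9 · 0.175 = 0.038889, 2/9 · 0.19048 = 0.042328, 1/9 · 0.084848 = 0.0094276, 4/9 · 0.1697 = 0.075421; summing to 0.16607.
Hence P(jar D | data) = (0.075421) / (0.16607) = 0.45416.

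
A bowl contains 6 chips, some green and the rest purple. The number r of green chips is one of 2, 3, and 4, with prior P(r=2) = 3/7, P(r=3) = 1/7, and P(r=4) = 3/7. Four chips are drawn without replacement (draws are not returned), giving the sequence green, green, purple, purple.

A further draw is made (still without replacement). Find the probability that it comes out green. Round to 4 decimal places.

0.5000

For each hypothesis, P(data | H) works out to: P(data | r = 2) = (2/6)(1/5)(4/4)(3/3) = 1/15; P(data | r = 3) = (3/6)(2/5)(3/4)(2/3) = 1/10; P(data | r = 4) = (4/6)(3/5)(2/4)(1/3) = 1/15.
The prior-weighted likelihoods are 3/7 · 1/15 = 1/35, 1/7 · 1/10 = 1/70, 3/7 · 1/15 = 1/35; summing to 1/14.
Normalising, the posterior is P(r = 2 | data) = 2/5, P(r = 3 | data) = 1/5, P(r = 4 | data) = 2/5.
The predictive probability is P(green next | data) = (0)(2/5) + (1/2)(1/5) + (1)(2/5) = 1/2.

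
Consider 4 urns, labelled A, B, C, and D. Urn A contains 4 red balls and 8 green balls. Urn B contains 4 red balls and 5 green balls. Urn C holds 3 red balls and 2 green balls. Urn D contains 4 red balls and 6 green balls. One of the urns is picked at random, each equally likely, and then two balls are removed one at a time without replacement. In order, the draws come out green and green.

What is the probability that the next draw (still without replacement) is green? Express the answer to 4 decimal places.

The likelihood of the observed sequence under each hypothesis: P(data | urn A) = (8/12)(7/11) = 14/33; P(data | urn B) = (5/9)(4/8) = 5/18; P(data | urn C) = (2/5)(1/4) = 1/10; P(data | urn D) = (6/10)(5/9) = 1/3.
The prior-weighted likelihoods are 1/4 · 14/33 = 7/66, 1/4 · 5/18 = 5/72, 1/4 · 1/10 = 1/40, 1/4 · 1/3 = 1/12; summing to 281/990.
Normalising, the posterior is P(urn A | data) = 0.37367, P(urn B | data) = 0.24466, P(urn C | data) = 0.088078, P(urn D | data) = 0.29359.
Averaging over the posterior, P(green next | data) = (3/5)(0.37367) + (3/7)(0.24466) + (0)(0.088078) + (1/2)(0.29359) = 0.47585.

0.4759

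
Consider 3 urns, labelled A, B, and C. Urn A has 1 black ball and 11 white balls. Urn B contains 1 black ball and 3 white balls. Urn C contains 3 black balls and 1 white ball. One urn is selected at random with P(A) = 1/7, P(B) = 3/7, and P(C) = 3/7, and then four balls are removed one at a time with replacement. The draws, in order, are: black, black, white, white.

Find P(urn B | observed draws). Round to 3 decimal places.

0.487

For each hypothesis, P(data | H) works out to: P(data | urn A) = (1/12)(1/12)(11/12)(11/12) = 0.0058353; P(data | urn B) = (1/4)(1/4)(3/4)(3/4) = 0.035156; P(data | urn C) = (3/4)(3/4)(1/4)(1/4) = 0.035156.
The prior-weighted likelihoods are 1/7 · 0.0058353 = 0.00083361, 3/7 · 0.035156 = 0.015067, 3/7 · 0.035156 = 0.015067; with total 0.030968.
Hence P(urn B | data) = (0.015067) / (0.030968) = 0.48654.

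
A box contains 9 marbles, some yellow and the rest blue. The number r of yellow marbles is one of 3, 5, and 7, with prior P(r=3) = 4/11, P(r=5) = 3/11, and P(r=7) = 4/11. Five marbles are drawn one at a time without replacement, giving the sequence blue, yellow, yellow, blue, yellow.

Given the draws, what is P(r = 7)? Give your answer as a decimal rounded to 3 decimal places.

The likelihood of the observed sequence under each hypothesis: P(data | r = 3) = (6/9)(3/8)(2/7)(5/6)(1/5) = 1/84; P(data | r = 5) = (4/9)(5/8)(4/7)(3/6)(3/5) = 1/21; P(data | r = 7) = (2/9)(7/8)(6/7)(1/6)(5/5) = 1/36.
The prior-weighted likelihoods are 4/11 · 1/84 = 1/231, 3/11 · 1/21 = 1/77, 4/11 · 1/36 = 1/99; summing to 19/693.
So P(r = 7 | data) = (1/99) / (19/693) = 7/19.

0.368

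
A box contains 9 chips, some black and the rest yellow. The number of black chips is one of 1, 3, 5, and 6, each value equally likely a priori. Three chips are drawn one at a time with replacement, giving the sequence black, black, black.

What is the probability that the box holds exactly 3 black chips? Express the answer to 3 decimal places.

0.073

Compute the likelihood of the observed sequence for each case: P(data | r = 1) = (1/9)(1/9)(1/9) = 0.0013717; P(data | r = 3) = (3/9)(3/9)(3/9) = 0.037037; P(data | r = 5) = (5/9)(5/9)(5/9) = 0.17147; P(data | r = 6) = (6/9)(6/9)(6/9) = 0.2963.
The prior-weighted likelihoods are 1/4 · 0.0013717 = 0.00034294, 1/4 · 0.037037 = 0.0092593, 1/4 · 0.17147 = 0.042867, 1/4 · 0.2963 = 0.074074; summing to 0.12654.
Therefore the posterior P(r = 3 | data) = (0.0092593) / (0.12654) = 0.073171.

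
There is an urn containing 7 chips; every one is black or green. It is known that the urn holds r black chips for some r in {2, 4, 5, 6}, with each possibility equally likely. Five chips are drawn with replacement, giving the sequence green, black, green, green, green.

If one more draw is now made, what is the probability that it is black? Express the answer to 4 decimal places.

For each hypothesis, P(data | H) works out to: P(data | r = 2) = (5/7)(2/7)(5/7)(5/7)(5/7) = 0.074374; P(data | r = 4) = (3/7)(4/7)(3/7)(3/7)(3/7) = 0.019278; P(data | r = 5) = (2/7)(5/7)(2/7)(2/7)(2/7) = 0.0047599; P(data | r = 6) = (1/7)(6/7)(1/7)(1/7)(1/7) = 0.00035699.
The prior-weighted likelihoods are 1/4 · 0.074374 = 0.018593, 1/4 · 0.019278 = 0.0048194, 1/4 · 0.0047599 = 0.00119, 1/4 · 0.00035699 = 8.9249e-05; with total 0.024692.
Normalising, the posterior is P(r = 2 | data) = 0.75301, P(r = 4 | data) = 0.19518, P(r = 5 | data) = 0.048193, P(r = 6 | data) = 0.0036145.
Averaging over the posterior, P(black next | data) = (2/7)(0.75301) + (4/7)(0.19518) + (5/7)(0.048193) + (6/7)(0.0036145) = 0.3642.

0.3642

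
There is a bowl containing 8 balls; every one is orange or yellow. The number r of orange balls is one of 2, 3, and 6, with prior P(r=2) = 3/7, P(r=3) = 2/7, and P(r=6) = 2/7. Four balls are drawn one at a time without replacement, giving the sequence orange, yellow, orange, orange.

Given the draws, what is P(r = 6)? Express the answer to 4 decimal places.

Compute the likelihood of the observed sequence for each case: P(data | r = 2) = (2/8)(6/7)(1/6)(0/5) = 0; P(data | r = 3) = (3/8)(5/7)(2/6)(1/5) = 1/56; P(data | r = 6) = (6/8)(2/7)(5/6)(4/5) = 1/7.
Weighting by the prior gives 3/7 · 0 = 0, 2/7 · 1/56 = 1/196, 2/7 · 1/7 = 2/49; with total 9/196.
Therefore the posterior P(r = 6 | data) = (2/49) / (9/196) = 8/9.

0.8889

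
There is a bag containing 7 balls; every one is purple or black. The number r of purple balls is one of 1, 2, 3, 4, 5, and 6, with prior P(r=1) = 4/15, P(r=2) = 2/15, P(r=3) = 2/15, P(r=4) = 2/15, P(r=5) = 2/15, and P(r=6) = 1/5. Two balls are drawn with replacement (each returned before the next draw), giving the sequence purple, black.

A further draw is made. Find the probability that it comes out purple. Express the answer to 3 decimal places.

The likelihood of the observed sequence under each hypothesis: P(data | r = 1) = (1/7)(6/7) = 6/49; P(data | r = 2) = (2/7)(5/7) = 10/49; P(data | r = 3) = (3/7)(4/7) = 12/49; P(data | r = 4) = (4/7)(3/7) = 12/49; P(data | r = 5) = (5/7)(2/7) = 10/49; P(data | r = 6) = (6/7)(1/7) = 6/49.
Weighting by the prior gives 4/15 · 6/49 = 8/245, 2/15 · 10/49 = 4/147, 2/15 · 12/49 = 8/245, 2/15 · 12/49 = 8/245, 2/15 · 10/49 = 4/147, 1/5 · 6/49 = 6/245; these sum to 26/147.
Dividing through by the total gives posterior P(r = 1 | data) = 12/65, P(r = 2 | data) = 2/13, P(r = 3 | data) = 12/65, P(r = 4 | data) = 12/65, P(r = 5 | data) = 2/13, P(r = 6 | data) = 9/65.
So P(purple next | data) = Σ P(purple next | H) P(H | data) = (1/7)(12/65) + (2/7)(2/13) + (3/7)(12/65) + (4/7)(12/65) + (5/7)(2/13) + (6/7)(9/65) = 44/91.

0.484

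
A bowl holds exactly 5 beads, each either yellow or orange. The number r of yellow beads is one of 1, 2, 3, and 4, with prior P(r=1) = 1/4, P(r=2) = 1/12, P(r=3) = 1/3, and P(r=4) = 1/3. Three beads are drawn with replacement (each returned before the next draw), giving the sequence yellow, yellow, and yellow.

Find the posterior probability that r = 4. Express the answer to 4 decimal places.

0.6827

Under each hypothesis, the probability of the observed sequence is: P(data | r = 1) = (1/5)(1/5)(1/5) = 1/125; P(data | r = 2) = (2/5)(2/5)(2/5) = 8/125; P(data | r = 3) = (3/5)(3/5)(3/5) = 27/125; P(data | r = 4) = (4/5)(4/5)(4/5) = 64/125.
Multiplying each by its prior: 1/4 · 1/125 = 1/500, 1/12 · 8/125 = 2/375, 1/3 · 27/125 = 9/125, 1/3 · 64/125 = 64/375; these sum to 1/4.
Hence P(r = 4 | data) = (64/375) / (1/4) = 256/375.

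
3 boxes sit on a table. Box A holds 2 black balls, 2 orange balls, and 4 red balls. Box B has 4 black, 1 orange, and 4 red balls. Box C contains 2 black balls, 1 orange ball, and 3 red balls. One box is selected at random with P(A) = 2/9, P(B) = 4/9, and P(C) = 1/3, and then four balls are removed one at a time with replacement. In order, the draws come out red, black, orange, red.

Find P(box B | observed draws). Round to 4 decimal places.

0.3486

Under each hypothesis, the probability of the observed sequence is: P(data | box A) = (4/8)(2/8)(2/8)(4/8) = 0.015625; P(data | box B) = (4/9)(4/9)(1/9)(4/9) = 0.0097546; P(data | box C) = (3/6)(2/6)(1/6)(3/6) = 0.013889.
The prior-weighted likelihoods are 2/9 · 0.015625 = 0.0034722, 4/9 · 0.0097546 = 0.0043354, 1/3 · 0.013889 = 0.0046296; with total 0.012437.
Hence P(box B | data) = (0.0043354) / (0.012437) = 0.34858.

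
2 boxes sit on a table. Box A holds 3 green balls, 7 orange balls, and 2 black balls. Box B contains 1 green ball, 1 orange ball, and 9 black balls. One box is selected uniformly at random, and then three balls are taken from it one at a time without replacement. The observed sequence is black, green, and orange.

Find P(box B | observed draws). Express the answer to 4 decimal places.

The likelihood of the observed sequence under each hypothesis: P(data | box A) = (2/12)(3/11)(7/10) = 7/220; P(data | box B) = (9/11)(1/10)(1/9) = 1/110.
Weighting by the prior gives 1/2 · 7/220 = 7/440, 1/2 · 1/110 = 1/220; these sum to 9/440.
By Bayes' rule, P(box B | data) = (1/220) / (9/440) = 2/9.

0.2222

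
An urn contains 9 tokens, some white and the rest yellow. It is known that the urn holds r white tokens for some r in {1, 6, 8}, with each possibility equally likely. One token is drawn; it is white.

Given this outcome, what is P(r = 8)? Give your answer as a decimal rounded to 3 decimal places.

0.533

Compute the likelihood of this draw for each case: P(data | r = 1) = (1/9) = 1/9; P(data | r = 6) = (6/9) = 2/3; P(data | r = 8) = (8/9) = 8/9.
Weighting by the prior gives 1/3 · 1/9 = 1/27, 1/3 · 2/3 = 2/9, 1/3 · 8/9 = 8/27; with total 5/9.
Hence P(r = 8 | data) = (8/27) / (5/9) = 8/15.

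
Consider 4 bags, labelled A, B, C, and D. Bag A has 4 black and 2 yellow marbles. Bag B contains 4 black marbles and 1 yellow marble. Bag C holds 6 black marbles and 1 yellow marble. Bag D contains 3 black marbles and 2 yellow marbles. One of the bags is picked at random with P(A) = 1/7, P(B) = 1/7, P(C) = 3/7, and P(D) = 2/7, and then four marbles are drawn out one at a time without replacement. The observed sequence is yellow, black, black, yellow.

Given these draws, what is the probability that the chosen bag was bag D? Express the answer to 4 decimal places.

0.7500

The likelihood of the observed sequence under each hypothesis: P(data | bag A) = (2/6)(4/5)(3/4)(1/3) = 1/15; P(data | bag B) = (1/5)(4/4)(3/3)(0/2) = 0; P(data | bag C) = (1/7)(6/6)(5/5)(0/4) = 0; P(data | bag D) = (2/5)(3/4)(2/3)(1/2) = 1/10.
The prior-weighted likelihoods are 1/7 · 1/15 = 1/105, 1/7 · 0 = 0, 3/7 · 0 = 0, 2/7 · 1/10 = 1/35; with total 4/105.
So P(bag D | data) = (1/35) / (4/105) = 3/4.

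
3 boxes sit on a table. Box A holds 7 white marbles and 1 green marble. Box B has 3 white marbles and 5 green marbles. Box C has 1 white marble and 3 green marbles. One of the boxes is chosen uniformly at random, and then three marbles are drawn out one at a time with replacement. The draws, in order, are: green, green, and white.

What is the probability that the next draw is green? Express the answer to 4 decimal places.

0.6607

Under each hypothesis, the probability of the observed sequence is: P(data | box A) = (1/8)(1/8)(7/8) = 0.013672; P(data | box B) = (5/8)(5/8)(3/8) = 0.14648; P(data | box C) = (3/4)(3/4)(1/4) = 0.14062.
Weighting by the prior gives 1/3 · 0.013672 = 0.0045573, 1/3 · 0.14648 = 0.048828, 1/3 · 0.14062 = 0.046875; these sum to 0.10026.
Normalising, the posterior is P(box A | data) = 0.045455, P(box B | data) = 0.48701, P(box C | data) = 0.46753.
The predictive probability is P(green next | data) = (1/8)(0.045455) + (5/8)(0.48701) + (3/4)(0.46753) = 0.66071.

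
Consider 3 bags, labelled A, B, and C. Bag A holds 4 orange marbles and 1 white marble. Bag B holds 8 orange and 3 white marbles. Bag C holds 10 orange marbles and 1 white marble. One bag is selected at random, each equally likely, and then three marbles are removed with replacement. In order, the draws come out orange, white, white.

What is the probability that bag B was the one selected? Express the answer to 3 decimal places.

0.578

Compute the likelihood of the observed sequence for each case: P(data | bag A) = (4/5)(1/5)(1/5) = 0.032; P(data | bag B) = (8/11)(3/11)(3/11) = 0.054095; P(data | bag C) = (10/11)(1/11)(1/11) = 0.0075131.
Multiplying each by its prior: 1/3 · 0.032 = 0.010667, 1/3 · 0.054095 = 0.018032, 1/3 · 0.0075131 = 0.0025044; these sum to 0.031203.
By Bayes' rule, P(bag B | data) = (0.018032) / (0.031203) = 0.57789.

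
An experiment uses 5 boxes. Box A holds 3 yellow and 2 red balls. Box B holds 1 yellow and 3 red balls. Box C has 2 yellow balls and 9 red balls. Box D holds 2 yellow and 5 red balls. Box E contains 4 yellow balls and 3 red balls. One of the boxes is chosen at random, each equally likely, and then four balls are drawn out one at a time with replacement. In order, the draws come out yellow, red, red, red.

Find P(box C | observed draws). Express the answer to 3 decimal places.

Compute the likelihood of the observed sequence for each case: P(data | box A) = (3/5)(2/5)(2/5)(2/5) = 0.0384; P(data | box B) = (1/4)(3/4)(3/4)(3/4) = 0.10547; P(data | box C) = (2/11)(9/11)(9/11)(9/11) = 0.099583; P(data | box D) = (2/7)(5/7)(5/7)(5/7) = 0.10412; P(data | box E) = (4/7)(3/7)(3/7)(3/7) = 0.044981.
The prior-weighted likelihoods are 1/5 · 0.0384 = 0.00768, 1/5 · 0.10547 = 0.021094, 1/5 · 0.099583 = 0.019917, 1/5 · 0.10412 = 0.020825, 1/5 · 0.044981 = 0.0089963; with total 0.078511.
Therefore the posterior P(box C | data) = (0.019917) / (0.078511) = 0.25368.

0.254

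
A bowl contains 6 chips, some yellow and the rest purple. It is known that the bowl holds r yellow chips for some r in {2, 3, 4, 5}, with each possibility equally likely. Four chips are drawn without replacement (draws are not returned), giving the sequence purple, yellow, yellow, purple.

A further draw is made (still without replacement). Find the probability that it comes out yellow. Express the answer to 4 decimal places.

0.5000

Under each hypothesis, the probability of the observed sequence is: P(data | r = 2) = (4/6)(2/5)(1/4)(3/3) = 1/15; P(data | r = 3) = (3/6)(3/5)(2/4)(2/3) = 1/10; P(data | r = 4) = (2/6)(4/5)(3/4)(1/3) = 1/15; P(data | r = 5) = (1/6)(5/5)(4/4)(0/3) = 0.
The prior-weighted likelihoods are 1/4 · 1/15 = 1/60, 1/4 · 1/10 = 1/40, 1/4 · 1/15 = 1/60, 1/4 · 0 = 0; with total 7/120.
The posterior is then P(r = 2 | data) = 2/7, P(r = 3 | data) = 3/7, P(r = 4 | data) = 2/7, P(r = 5 | data) = 0.
The predictive probability is P(yellow next | data) = (0)(2/7) + (1/2)(3/7) + (1)(2/7) = 1/2.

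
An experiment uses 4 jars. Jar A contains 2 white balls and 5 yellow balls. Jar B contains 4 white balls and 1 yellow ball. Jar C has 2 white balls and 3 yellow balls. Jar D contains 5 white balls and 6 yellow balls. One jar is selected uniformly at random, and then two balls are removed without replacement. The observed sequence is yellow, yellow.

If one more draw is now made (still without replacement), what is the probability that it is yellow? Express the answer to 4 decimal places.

0.4833

Compute the likelihood of the observed sequence for each case: P(data | jar A) = (5/7)(4/6) = 0.47619; P(data | jar B) = (1/5)(0/4) = 0; P(data | jar C) = (3/5)(2/4) = 0.3; P(data | jar D) = (6/11)(5/10) = 0.27273.
Weighting by the prior gives 1/4 · 0.47619 = 0.11905, 1/4 · 0 = 0, 1/4 · 0.3 = 0.075, 1/4 · 0.27273 = 0.068182; these sum to 0.26223.
Dividing through by the total gives posterior P(jar A | data) = 0.45398, P(jar B | data) = 0, P(jar C | data) = 0.28601, P(jar D | data) = 0.26001.
The predictive probability is P(yellow next | data) = (3/5)(0.45398) + (1/3)(0.28601) + (4/9)(0.26001) = 0.48329.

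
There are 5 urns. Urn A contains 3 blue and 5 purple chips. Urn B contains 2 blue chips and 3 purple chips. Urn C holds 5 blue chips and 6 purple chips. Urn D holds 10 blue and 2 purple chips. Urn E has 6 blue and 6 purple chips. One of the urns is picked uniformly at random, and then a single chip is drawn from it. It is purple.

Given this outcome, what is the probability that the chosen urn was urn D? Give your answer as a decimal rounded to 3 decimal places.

0.068

Under each hypothesis, the probability of this draw is: P(data | urn A) = (5/8) = 0.625; P(data | urn B) = (3/5) = 0.6; P(data | urn C) = (6/11) = 0.54545; P(data | urn D) = (2/12) = 0.16667; P(data | urn E) = (6/12) = 0.5.
Weighting by the prior gives 1/5 · 0.625 = 0.125, 1/5 · 0.6 = 0.12, 1/5 · 0.54545 = 0.10909, 1/5 · 0.16667 = 0.033333, 1/5 · 0.5 = 0.1; with total 0.48742.
So P(urn D | data) = (0.033333) / (0.48742) = 0.068387.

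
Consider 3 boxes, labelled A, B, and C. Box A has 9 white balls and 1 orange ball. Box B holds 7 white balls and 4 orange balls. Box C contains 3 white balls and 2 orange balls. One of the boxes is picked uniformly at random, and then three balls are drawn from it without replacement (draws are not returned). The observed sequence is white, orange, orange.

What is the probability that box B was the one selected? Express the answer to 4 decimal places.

Under each hypothesis, the probability of the observed sequence is: P(data | box A) = (9/10)(1/9)(0/8) = 0; P(data | box B) = (7/11)(4/10)(3/9) = 14/165; P(data | box C) = (3/5)(2/4)(1/3) = 1/10.
The prior-weighted likelihoods are 1/3 · 0 = 0, 1/3 · 14/165 = 14/495, 1/3 · 1/10 = 1/30; with total 61/990.
By Bayes' rule, P(box B | data) = (14/495) / (61/990) = 28/61.

0.4590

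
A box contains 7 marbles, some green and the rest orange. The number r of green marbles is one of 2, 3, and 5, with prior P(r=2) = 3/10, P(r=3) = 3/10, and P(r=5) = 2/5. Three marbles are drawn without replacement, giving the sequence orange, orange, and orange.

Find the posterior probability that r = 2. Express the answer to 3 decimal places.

0.714

Compute the likelihood of the observed sequence for each case: P(data | r = 2) = (5/7)(4/6)(3/5) = 2/7; P(data | r = 3) = (4/7)(3/6)(2/5) = 4/35; P(data | r = 5) = (2/7)(1/6)(0/5) = 0.
Multiplying each by its prior: 3/10 · 2/7 = 3/35, 3/10 · 4/35 = 6/175, 2/5 · 0 = 0; with total 3/25.
Hence P(r = 2 | data) = (3/35) / (3/25) = 5/7.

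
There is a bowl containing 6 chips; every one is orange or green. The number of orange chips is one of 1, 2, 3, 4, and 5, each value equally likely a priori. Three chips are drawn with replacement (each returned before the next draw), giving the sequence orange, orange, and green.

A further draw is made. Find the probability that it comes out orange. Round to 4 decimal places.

0.5889

Under each hypothesis, the probability of the observed sequence is: P(data | r = 1) = (1/6)(1/6)(5/6) = 5/216; P(data | r = 2) = (2/6)(2/6)(4/6) = 2/27; P(data | r = 3) = (3/6)(3/6)(3/6) = 1/8; P(data | r = 4) = (4/6)(4/6)(2/6) = 4/27; P(data | r = 5) = (5/6)(5/6)(1/6) = 25/216.
Weighting by the prior gives 1/5 · 5/216 = 1/216, 1/5 · 2/27 = 2/135, 1/5 · 1/8 = 1/40, 1/5 · 4/27 = 4/135, 1/5 · 25/216 = 5/216; these sum to 7/72.
Normalising, the posterior is P(r = 1 | data) = 1/21, P(r = 2 | data) = 16/105, P(r = 3 | data) = 9/35, P(r = 4 | data) = 32/105, P(r = 5 | data) = 5/21.
So P(orange next | data) = Σ P(orange next | H) P(H | data) = (1/6)(1/21) + (1/3)(16/105) + (1/2)(9/35) + (2/3)(32/105) + (5/6)(5/21) = 53/90.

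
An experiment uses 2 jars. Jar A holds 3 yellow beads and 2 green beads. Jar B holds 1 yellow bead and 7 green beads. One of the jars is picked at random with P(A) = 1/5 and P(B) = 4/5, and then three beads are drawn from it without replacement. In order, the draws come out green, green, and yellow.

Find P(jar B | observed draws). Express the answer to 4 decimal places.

0.8333

For each hypothesis, P(data | H) works out to: P(data | jar A) = (2/5)(1/4)(3/3) = 1/10; P(data | jar B) = (7/8)(6/7)(1/6) = 1/8.
The prior-weighted likelihoods are 1/5 · 1/10 = 1/50, 4/5 · 1/8 = 1/10; summing to 3/25.
By Bayes' rule, P(jar B | data) = (1/10) / (3/25) = 5/6.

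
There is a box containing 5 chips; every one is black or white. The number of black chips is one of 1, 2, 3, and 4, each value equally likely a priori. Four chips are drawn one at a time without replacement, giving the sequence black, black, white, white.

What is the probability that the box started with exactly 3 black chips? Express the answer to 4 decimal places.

0.5000

Compute the likelihood of the observed sequence for each case: P(data | r = 1) = (1/5)(0/4) = 0; P(data | r = 2) = (2/5)(1/4)(3/3)(2/2) = 1/10; P(data | r = 3) = (3/5)(2/4)(2/3)(1/2) = 1/10; P(data | r = 4) = (4/5)(3/4)(1/3)(0/2) = 0.
The prior-weighted likelihoods are 1/4 · 0 = 0, 1/4 · 1/10 = 1/40, 1/4 · 1/10 = 1/40, 1/4 · 0 = 0; summing to 1/20.
By Bayes' rule, P(r = 3 | data) = (1/40) / (1/20) = 1/2.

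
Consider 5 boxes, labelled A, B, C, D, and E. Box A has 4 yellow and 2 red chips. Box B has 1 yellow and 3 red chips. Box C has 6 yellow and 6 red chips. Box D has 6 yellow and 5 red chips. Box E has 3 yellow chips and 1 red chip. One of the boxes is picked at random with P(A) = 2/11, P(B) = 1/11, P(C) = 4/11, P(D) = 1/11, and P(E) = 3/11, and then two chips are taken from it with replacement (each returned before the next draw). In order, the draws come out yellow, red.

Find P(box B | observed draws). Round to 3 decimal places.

0.077

The likelihood of the observed sequence under each hypothesis: P(data | box A) = (4/6)(2/6) = 0.22222; P(data | box B) = (1/4)(3/4) = 0.1875; P(data | box C) = (6/12)(6/12) = 0.25; P(data | box D) = (6/11)(5/11) = 0.24793; P(data | box E) = (3/4)(1/4) = 0.1875.
The prior-weighted likelihoods are 2/11 · 0.22222 = 0.040404, 1/11 · 0.1875 = 0.017045, 4/11 · 0.25 = 0.090909, 1/11 · 0.24793 = 0.022539, 3/11 · 0.1875 = 0.051136; summing to 0.22203.
Therefore the posterior P(box B | data) = (0.017045) / (0.22203) = 0.076769.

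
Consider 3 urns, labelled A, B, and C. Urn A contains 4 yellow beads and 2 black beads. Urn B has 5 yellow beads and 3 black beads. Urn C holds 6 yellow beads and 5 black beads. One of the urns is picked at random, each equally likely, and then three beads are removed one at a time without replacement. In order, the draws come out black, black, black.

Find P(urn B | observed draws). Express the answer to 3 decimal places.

The likelihood of the observed sequence under each hypothesis: P(data | urn A) = (2/6)(1/5)(0/4) = 0; P(data | urn B) = (3/8)(2/7)(1/6) = 0.017857; P(data | urn C) = (5/11)(4/10)(3/9) = 0.060606.
The prior-weighted likelihoods are 1/3 · 0 = 0, 1/3 · 0.017857 = 0.0059524, 1/3 · 0.060606 = 0.020202; these sum to 0.026154.
Therefore the posterior P(urn B | data) = (0.0059524) / (0.026154) = 0.22759.

0.228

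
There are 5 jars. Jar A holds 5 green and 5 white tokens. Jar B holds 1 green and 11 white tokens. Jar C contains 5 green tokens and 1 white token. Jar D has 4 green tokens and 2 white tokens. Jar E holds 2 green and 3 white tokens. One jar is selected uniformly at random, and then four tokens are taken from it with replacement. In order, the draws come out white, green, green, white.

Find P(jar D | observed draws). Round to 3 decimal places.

Compute the likelihood of the observed sequence for each case: P(data | jar A) = (5/10)(5/10)(5/10)(5/10) = 0.0625; P(data | jar B) = (11/12)(1/12)(1/12)(11/12) = 0.0058353; P(data | jar C) = (1/6)(5/6)(5/6)(1/6) = 0.01929; P(data | jar D) = (2/6)(4/6)(4/6)(2/6) = 0.049383; P(data | jar E) = (3/5)(2/5)(2/5)(3/5) = 0.0576.
The prior-weighted likelihoods are 1/5 · 0.0625 = 0.0125, 1/5 · 0.0058353 = 0.0011671, 1/5 · 0.01929 = 0.003858, 1/5 · 0.049383 = 0.0098765, 1/5 · 0.0576 = 0.01152; these sum to 0.038922.
Hence P(jar D | data) = (0.0098765) / (0.038922) = 0.25375.

0.254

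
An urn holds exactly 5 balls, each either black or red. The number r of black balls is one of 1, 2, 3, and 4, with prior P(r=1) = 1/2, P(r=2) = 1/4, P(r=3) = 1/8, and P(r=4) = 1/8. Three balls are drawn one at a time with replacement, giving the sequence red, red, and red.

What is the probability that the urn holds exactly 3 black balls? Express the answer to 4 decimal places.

0.0251

Compute the likelihood of the observed sequence for each case: P(data | r = 1) = (4/5)(4/5)(4/5) = 64/125; P(data | r = 2) = (3/5)(3/5)(3/5) = 27/125; P(data | r = 3) = (2/5)(2/5)(2/5) = 8/125; P(data | r = 4) = (1/5)(1/5)(1/5) = 1/125.
The prior-weighted likelihoods are 1/2 · 64/125 = 32/125, 1/4 · 27/125 = 27/500, 1/8 · 8/125 = 1/125, 1/8 · 1/125 = 1/1000; with total 319/1000.
Therefore the posterior P(r = 3 | data) = (1/125) / (319/1000) = 8/319.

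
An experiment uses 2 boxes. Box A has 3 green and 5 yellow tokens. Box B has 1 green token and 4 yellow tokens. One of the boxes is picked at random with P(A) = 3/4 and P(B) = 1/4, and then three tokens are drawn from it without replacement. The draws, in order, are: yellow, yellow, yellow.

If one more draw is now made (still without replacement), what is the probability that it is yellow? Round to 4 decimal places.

0.4427

The likelihood of the observed sequence under each hypothesis: P(data | box A) = (5/8)(4/7)(3/6) = 5/28; P(data | box B) = (4/5)(3/4)(2/3) = 2/5.
Weighting by the prior gives 3/4 · 5/28 = 15/112, 1/4 · 2/5 = 1/10; summing to 131/560.
Normalising, the posterior is P(box A | data) = 75/131, P(box B | data) = 56/131.
The predictive probability is P(yellow next | data) = (2/5)(75/131) + (1/2)(56/131) = 58/131.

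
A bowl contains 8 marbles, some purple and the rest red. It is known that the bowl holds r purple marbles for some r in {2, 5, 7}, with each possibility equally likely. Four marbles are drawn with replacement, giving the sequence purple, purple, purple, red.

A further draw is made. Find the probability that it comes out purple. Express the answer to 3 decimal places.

Compute the likelihood of the observed sequence for each case: P(data | r = 2) = (2/8)(2/8)(2/8)(6/8) = 0.011719; P(data | r = 5) = (5/8)(5/8)(5/8)(3/8) = 0.091553; P(data | r = 7) = (7/8)(7/8)(7/8)(1/8) = 0.08374.
Multiplying each by its prior: 1/3 · 0.011719 = 0.0039062, 1/3 · 0.091553 = 0.030518, 1/3 · 0.08374 = 0.027913; with total 0.062337.
Dividing through by the total gives posterior P(r = 2 | data) = 0.062663, P(r = 5 | data) = 0.48956, P(r = 7 | data) = 0.44778.
So P(purple next | data) = Σ P(purple next | H) P(H | data) = (1/4)(0.062663) + (5/8)(0.48956) + (7/8)(0.44778) = 0.71345.

0.713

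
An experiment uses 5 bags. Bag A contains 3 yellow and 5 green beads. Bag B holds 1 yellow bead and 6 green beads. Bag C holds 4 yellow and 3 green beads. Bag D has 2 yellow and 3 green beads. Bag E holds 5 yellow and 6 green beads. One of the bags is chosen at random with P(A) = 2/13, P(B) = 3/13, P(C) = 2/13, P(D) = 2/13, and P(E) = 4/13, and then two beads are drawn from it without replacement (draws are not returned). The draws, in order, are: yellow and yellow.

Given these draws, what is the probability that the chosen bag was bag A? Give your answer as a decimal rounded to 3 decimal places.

0.125

The likelihood of the observed sequence under each hypothesis: P(data | bag A) = (3/8)(2/7) = 0.10714; P(data | bag B) = (1/7)(0/6) = 0; P(data | bag C) = (4/7)(3/6) = 0.28571; P(data | bag D) = (2/5)(1/4) = 0.1; P(data | bag E) = (5/11)(4/10) = 0.18182.
The prior-weighted likelihoods are 2/13 · 0.10714 = 0.016484, 3/13 · 0 = 0, 2/13 · 0.28571 = 0.043956, 2/13 · 0.1 = 0.015385, 4/13 · 0.18182 = 0.055944; summing to 0.13177.
So P(bag A | data) = (0.016484) / (0.13177) = 0.12509.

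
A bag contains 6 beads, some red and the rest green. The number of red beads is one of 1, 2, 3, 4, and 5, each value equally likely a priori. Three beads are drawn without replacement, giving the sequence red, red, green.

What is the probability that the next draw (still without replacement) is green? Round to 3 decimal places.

Compute the likelihood of the observed sequence for each case: P(data | r = 1) = (1/6)(0/5) = 0; P(data | r = 2) = (2/6)(1/5)(4/4) = 1/15; P(data | r = 3) = (3/6)(2/5)(3/4) = 3/20; P(data | r = 4) = (4/6)(3/5)(2/4) = 1/5; P(data | r = 5) = (5/6)(4/5)(1/4) = 1/6.
Weighting by the prior gives 1/5 · 0 = 0, 1/5 · 1/15 = 1/75, 1/5 · 3/20 = 3/100, 1/5 · 1/5 = 1/25, 1/5 · 1/6 = 1/30; with total 7/60.
The posterior is then P(r = 1 | data) = 0, P(r = 2 | data) = 4/35, P(r = 3 | data) = 9/35, P(r = 4 | data) = 12/35, P(r = 5 | data) = 2/7.
The predictive probability is P(green next | data) = (1)(4/35) + (2/3)(9/35) + (1/3)(12/35) + (0)(2/7) = 2/5.

0.400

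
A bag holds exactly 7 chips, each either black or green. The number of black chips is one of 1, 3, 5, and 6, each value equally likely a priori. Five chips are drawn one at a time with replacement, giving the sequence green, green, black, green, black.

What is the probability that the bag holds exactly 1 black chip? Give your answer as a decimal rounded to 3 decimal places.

Under each hypothesis, the probability of the observed sequence is: P(data | r = 1) = (6/7)(6/7)(1/7)(6/7)(1/7) = 0.012852; P(data | r = 3) = (4/7)(4/7)(3/7)(4/7)(3/7) = 0.034271; P(data | r = 5) = (2/7)(2/7)(5/7)(2/7)(5/7) = 0.0119; P(data | r = 6) = (1/7)(1/7)(6/7)(1/7)(6/7) = 0.002142.
The prior-weighted likelihoods are 1/4 · 0.012852 = 0.0032129, 1/4 · 0.034271 = 0.0085679, 1/4 · 0.0119 = 0.002975, 1/4 · 0.002142 = 0.00053549; with total 0.015291.
By Bayes' rule, P(r = 1 | data) = (0.0032129) / (0.015291) = 0.21012.

0.210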